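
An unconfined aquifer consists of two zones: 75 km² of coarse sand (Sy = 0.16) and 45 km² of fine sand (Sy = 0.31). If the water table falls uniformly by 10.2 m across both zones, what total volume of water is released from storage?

A₁ = 75 km² = 7.5 × 10^7 m²; A₂ = 45 km² = 4.5 × 10^7 m²
ΔV₁ = 0.16 × 7.5 × 10^7 × 10.2 = 1.224 × 10^8 m³
ΔV₂ = 0.31 × 4.5 × 10^7 × 10.2 = 1.423 × 10^8 m³
ΔV = ΔV₁ + ΔV₂ = 2.647 × 10^8 m³

ΔV ≈ 2.65 × 10^8 m³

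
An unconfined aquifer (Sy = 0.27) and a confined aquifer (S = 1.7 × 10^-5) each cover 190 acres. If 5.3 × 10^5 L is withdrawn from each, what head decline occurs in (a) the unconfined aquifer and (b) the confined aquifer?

A = 190 acres = 7.689 × 10^5 m²
ΔV = 5.3 × 10^5 L = 530 m³
Unconfined: Δh_u = ΔV/(Sy·A) = 530/(0.27 × 7.689 × 10^5) = 0.002553 m
Confined: Δh_c = ΔV/(S·A) = 530/(1.7 × 10^-5 × 7.689 × 10^5) = 40.55 m

Δh_u ≈ 0.00255 m; Δh_c ≈ 40.5 m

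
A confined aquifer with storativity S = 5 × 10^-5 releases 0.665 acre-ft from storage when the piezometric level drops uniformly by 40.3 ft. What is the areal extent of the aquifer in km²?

A ≈ 1.34 km²

Δh = 40.3 ft = 12.28 m
ΔV = 0.665 acre-ft = 820.3 m³
A = ΔV / (S × Δh) = 820.3 / (5 × 10^-5 × 12.28) = 1.336 × 10^6 m²
A = 1.336 × 10^6 m² = 1.336 km²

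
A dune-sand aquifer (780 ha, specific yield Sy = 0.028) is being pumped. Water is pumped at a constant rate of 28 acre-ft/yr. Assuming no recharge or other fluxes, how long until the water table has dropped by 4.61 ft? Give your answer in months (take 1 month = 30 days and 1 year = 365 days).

t ≈ 108 months

A = 780 ha = 7.8 × 10^6 m²
Δh = 4.61 ft = 1.405 m
ΔV = Sy × A × Δh = 0.028 × 7.8 × 10^6 × 1.405 = 3.069 × 10^5 m³
Q = 28 acre-ft/yr = 94.62 m³/d
t = ΔV / Q = 3.069 × 10^5 m³ / 94.62 m³/d = 3243 d
t = 3243 d ≈ 108.1 months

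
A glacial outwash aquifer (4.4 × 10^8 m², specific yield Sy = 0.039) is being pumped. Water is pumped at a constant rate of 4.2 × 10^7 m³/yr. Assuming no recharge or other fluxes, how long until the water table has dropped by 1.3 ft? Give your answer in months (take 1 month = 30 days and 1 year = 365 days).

t ≈ 1.97 months

Δh = 1.3 ft = 0.3962 m
ΔV = Sy × A × Δh = 0.039 × 4.4 × 10^8 × 0.3962 = 6.799 × 10^6 m³
Q = 4.2 × 10^7 m³/yr = 1.151 × 10^5 m³/d
t = ΔV / Q = 6.799 × 10^6 m³ / 1.151 × 10^5 m³/d = 59.09 d
t = 59.09 d ≈ 1.97 months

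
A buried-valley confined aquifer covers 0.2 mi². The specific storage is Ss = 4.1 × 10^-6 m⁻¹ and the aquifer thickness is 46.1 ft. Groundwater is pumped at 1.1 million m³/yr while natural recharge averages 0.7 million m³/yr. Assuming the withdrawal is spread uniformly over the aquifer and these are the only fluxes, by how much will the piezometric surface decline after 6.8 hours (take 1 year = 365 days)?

Δh ≈ 10.4 m

b = 46.1 ft = 14.05 m
S = Ss × b = 4.1 × 10^-6 m⁻¹ × 14.05 m = 5.761 × 10^-5
A = 0.2 mi² = 5.18 × 10^5 m²
Net abstraction = 1.1 − 0.7 = 0.4 million m³/yr
Q_net = 0.4 million m³/yr = 1096 m³/d
t = 6.8 hours = 0.2833 d
ΔV = Q × t = 1096 m³/d × 0.2833 d = 310.5 m³
Δh = ΔV / (S × A) = 310.5 / (5.761 × 10^-5 × 5.18 × 10^5) = 10.4 m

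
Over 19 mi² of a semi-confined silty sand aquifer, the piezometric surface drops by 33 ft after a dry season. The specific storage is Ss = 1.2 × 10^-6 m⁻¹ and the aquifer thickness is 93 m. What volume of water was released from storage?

ΔV ≈ 55200 m³

S = Ss × b = 1.2 × 10^-6 m⁻¹ × 93 m = 1.116 × 10^-4
A = 19 mi² = 4.921 × 10^7 m²
Δh = 33 ft = 10.06 m
ΔV = S × A × Δh = 1.116 × 10^-4 × 4.921 × 10^7 m² × 10.06 m = 55240 m³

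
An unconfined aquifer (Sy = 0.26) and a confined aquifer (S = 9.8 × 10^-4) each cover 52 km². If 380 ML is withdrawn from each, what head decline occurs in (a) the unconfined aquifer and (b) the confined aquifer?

Δh_u ≈ 0.0281 m; Δh_c ≈ 7.46 m

A = 52 km² = 5.2 × 10^7 m²
ΔV = 380 ML = 3.8 × 10^5 m³
Unconfined: Δh_u = ΔV/(Sy·A) = 3.8 × 10^5/(0.26 × 5.2 × 10^7) = 0.02811 m
Confined: Δh_c = ΔV/(S·A) = 3.8 × 10^5/(9.8 × 10^-4 × 5.2 × 10^7) = 7.457 m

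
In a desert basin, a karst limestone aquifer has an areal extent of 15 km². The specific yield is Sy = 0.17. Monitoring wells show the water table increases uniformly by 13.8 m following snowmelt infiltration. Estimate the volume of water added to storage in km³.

ΔV ≈ 0.0352 km³

A = 15 km² = 1.5 × 10^7 m²
ΔV = Sy × A × Δh = 0.17 × 1.5 × 10^7 m² × 13.8 m = 3.519 × 10^7 m³
ΔV = 3.519 × 10^7 m³ = 0.03519 km³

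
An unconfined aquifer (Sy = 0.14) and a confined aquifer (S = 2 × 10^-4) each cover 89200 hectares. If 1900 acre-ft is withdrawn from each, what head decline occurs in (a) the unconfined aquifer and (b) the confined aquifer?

Δh_u ≈ 0.0188 m; Δh_c ≈ 13.1 m

A = 89200 hectares = 8.92 × 10^8 m²
ΔV = 1900 acre-ft = 2.344 × 10^6 m³
Unconfined: Δh_u = ΔV/(Sy·A) = 2.344 × 10^6/(0.14 × 8.92 × 10^8) = 0.01877 m
Confined: Δh_c = ΔV/(S·A) = 2.344 × 10^6/(2 × 10^-4 × 8.92 × 10^8) = 13.14 m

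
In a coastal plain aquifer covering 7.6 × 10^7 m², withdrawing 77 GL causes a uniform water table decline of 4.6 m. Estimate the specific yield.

ΔV = 77 GL = 7.7 × 10^7 m³
Sy = ΔV / (A × Δh) = 7.7 × 10^7 m³ / (7.6 × 10^7 m² × 4.6 m) = 0.2203

Sy ≈ 0.22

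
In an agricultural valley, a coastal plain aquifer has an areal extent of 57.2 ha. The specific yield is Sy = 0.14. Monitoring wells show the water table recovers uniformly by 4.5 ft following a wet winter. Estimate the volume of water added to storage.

A = 57.2 ha = 5.72 × 10^5 m²
Δh = 4.5 ft = 1.372 m
ΔV = Sy × A × Δh = 0.14 × 5.72 × 10^5 m² × 1.372 m = 1.098 × 10^5 m³

ΔV ≈ 1.1 × 10^5 m³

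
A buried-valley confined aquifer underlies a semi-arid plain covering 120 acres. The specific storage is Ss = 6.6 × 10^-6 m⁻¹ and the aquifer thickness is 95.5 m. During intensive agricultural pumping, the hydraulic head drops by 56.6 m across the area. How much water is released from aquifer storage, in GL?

ΔV ≈ 0.0173 GL

S = Ss × b = 6.6 × 10^-6 m⁻¹ × 95.5 m = 6.303 × 10^-4
A = 120 acres = 4.856 × 10^5 m²
ΔV = S × A × Δh = 6.303 × 10^-4 × 4.856 × 10^5 m² × 56.6 m = 17320 m³
ΔV = 17320 m³ = 0.01732 GL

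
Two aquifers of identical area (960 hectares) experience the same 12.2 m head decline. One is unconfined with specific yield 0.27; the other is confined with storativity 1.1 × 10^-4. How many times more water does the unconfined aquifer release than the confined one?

A = 960 hectares = 9.6 × 10^6 m²
Unconfined: ΔV_u = Sy × A × Δh = 0.27 × 9.6 × 10^6 × 12.2 = 3.162 × 10^7 m³
Confined: ΔV_c = S × A × Δh = 1.1 × 10^-4 × 9.6 × 10^6 × 12.2 = 12880 m³
Ratio = ΔV_u / ΔV_c = Sy / S = 0.27 / 1.1 × 10^-4 = 2455

ΔV_u / ΔV_c ≈ 2450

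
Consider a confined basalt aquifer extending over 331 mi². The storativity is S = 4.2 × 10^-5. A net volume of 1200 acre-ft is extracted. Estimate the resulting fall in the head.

Δh ≈ 41.1 m

A = 331 mi² = 8.573 × 10^8 m²
ΔV = 1200 acre-ft = 1.48 × 10^6 m³
Δh = ΔV / (S × A) = 1.48 × 10^6 m³ / (4.2 × 10^-5 × 8.573 × 10^8 m²) = 41.11 m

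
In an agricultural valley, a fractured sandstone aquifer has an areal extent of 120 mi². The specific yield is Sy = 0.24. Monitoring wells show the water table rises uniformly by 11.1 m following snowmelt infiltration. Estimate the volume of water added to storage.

A = 120 mi² = 3.108 × 10^8 m²
ΔV = Sy × A × Δh = 0.24 × 3.108 × 10^8 m² × 11.1 m = 8.28 × 10^8 m³

ΔV ≈ 8.28 × 10^8 m³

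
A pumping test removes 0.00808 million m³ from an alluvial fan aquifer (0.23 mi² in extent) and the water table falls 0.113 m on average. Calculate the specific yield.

A = 0.23 mi² = 5.957 × 10^5 m²
ΔV = 0.00808 million m³ = 8080 m³
Sy = ΔV / (A × Δh) = 8080 m³ / (5.957 × 10^5 m² × 0.113 m) = 0.12

Sy ≈ 0.12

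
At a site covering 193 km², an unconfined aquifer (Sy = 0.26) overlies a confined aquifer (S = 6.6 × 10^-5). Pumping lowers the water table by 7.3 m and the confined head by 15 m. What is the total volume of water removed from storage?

A = 193 km² = 1.93 × 10^8 m²
Unconfined: ΔV_u = Sy × A × Δh_u = 0.26 × 1.93 × 10^8 × 7.3 = 3.663 × 10^8 m³
Confined: ΔV_c = S × A × Δh_c = 6.6 × 10^-5 × 1.93 × 10^8 × 15 = 1.911 × 10^5 m³
Total ΔV = 3.663 × 10^8 + 1.911 × 10^5 = 3.665 × 10^8 m³

ΔV ≈ 3.67 × 10^8 m³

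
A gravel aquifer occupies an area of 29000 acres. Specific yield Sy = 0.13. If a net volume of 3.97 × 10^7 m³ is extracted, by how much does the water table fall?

A = 29000 acres = 1.174 × 10^8 m²
Δh = ΔV / (Sy × A) = 3.97 × 10^7 m³ / (0.13 × 1.174 × 10^8 m²) = 2.602 m

Δh ≈ 2.6 m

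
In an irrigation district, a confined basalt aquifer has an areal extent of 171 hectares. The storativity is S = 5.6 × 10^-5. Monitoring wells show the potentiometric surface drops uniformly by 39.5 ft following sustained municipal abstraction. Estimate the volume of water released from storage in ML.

A = 171 hectares = 1.71 × 10^6 m²
Δh = 39.5 ft = 12.04 m
ΔV = S × A × Δh = 5.6 × 10^-5 × 1.71 × 10^6 m² × 12.04 m = 1153 m³
ΔV = 1153 m³ = 1.153 ML

ΔV ≈ 1.15 ML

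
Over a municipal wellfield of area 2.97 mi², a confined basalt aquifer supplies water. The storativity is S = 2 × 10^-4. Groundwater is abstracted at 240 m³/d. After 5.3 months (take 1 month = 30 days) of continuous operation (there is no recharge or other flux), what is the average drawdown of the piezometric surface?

A = 2.97 mi² = 7.692 × 10^6 m²
t = 5.3 months = 159 d
ΔV = Q × t = 240 m³/d × 159 d = 38160 m³
Δh = ΔV / (S × A) = 38160 / (2 × 10^-4 × 7.692 × 10^6) = 24.8 m

Δh ≈ 24.8 m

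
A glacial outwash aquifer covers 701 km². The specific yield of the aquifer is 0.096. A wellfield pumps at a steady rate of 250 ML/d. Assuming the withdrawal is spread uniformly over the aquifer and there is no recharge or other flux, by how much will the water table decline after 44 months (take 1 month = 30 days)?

Δh ≈ 4.9 m

A = 701 km² = 7.01 × 10^8 m²
Q = 250 ML/d = 2.5 × 10^5 m³/d
t = 44 months = 1320 d
ΔV = Q × t = 2.5 × 10^5 m³/d × 1320 d = 3.3 × 10^8 m³
Δh = ΔV / (Sy × A) = 3.3 × 10^8 / (0.096 × 7.01 × 10^8) = 4.904 m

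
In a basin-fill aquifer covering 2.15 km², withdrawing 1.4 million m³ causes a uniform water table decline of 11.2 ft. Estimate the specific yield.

Sy ≈ 0.19

A = 2.15 km² = 2.15 × 10^6 m²
Δh = 11.2 ft = 3.414 m
ΔV = 1.4 million m³ = 1.4 × 10^6 m³
Sy = ΔV / (A × Δh) = 1.4 × 10^6 m³ / (2.15 × 10^6 m² × 3.414 m) = 0.1907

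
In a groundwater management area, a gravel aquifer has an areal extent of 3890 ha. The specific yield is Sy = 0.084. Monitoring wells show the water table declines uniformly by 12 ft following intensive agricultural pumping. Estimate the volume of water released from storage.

A = 3890 ha = 3.89 × 10^7 m²
Δh = 12 ft = 3.658 m
ΔV = Sy × A × Δh = 0.084 × 3.89 × 10^7 m² × 3.658 m = 1.195 × 10^7 m³

ΔV ≈ 1.2 × 10^7 m³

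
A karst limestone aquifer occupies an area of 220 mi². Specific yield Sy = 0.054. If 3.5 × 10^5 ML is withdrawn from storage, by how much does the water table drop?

Δh ≈ 11.4 m

A = 220 mi² = 5.698 × 10^8 m²
ΔV = 3.5 × 10^5 ML = 3.5 × 10^8 m³
Δh = ΔV / (Sy × A) = 3.5 × 10^8 m³ / (0.054 × 5.698 × 10^8 m²) = 11.38 m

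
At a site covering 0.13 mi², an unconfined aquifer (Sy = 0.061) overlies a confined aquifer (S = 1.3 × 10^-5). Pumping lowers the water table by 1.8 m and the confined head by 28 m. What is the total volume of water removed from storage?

ΔV ≈ 37100 m³

A = 0.13 mi² = 3.367 × 10^5 m²
Unconfined: ΔV_u = Sy × A × Δh_u = 0.061 × 3.367 × 10^5 × 1.8 = 36970 m³
Confined: ΔV_c = S × A × Δh_c = 1.3 × 10^-5 × 3.367 × 10^5 × 28 = 122.6 m³
Total ΔV = 36970 + 122.6 = 37090 m³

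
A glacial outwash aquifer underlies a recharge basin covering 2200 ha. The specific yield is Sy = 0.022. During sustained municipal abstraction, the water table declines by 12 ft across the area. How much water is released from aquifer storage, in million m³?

A = 2200 ha = 2.2 × 10^7 m²
Δh = 12 ft = 3.658 m
ΔV = Sy × A × Δh = 0.022 × 2.2 × 10^7 m² × 3.658 m = 1.77 × 10^6 m³
ΔV = 1.77 × 10^6 m³ = 1.77 million m³

ΔV ≈ 1.77 million m³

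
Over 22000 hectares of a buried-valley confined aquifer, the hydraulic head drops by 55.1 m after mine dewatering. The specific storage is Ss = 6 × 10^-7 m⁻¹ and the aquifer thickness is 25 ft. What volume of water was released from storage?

ΔV ≈ 55400 m³

b = 25 ft = 7.62 m
S = Ss × b = 6 × 10^-7 m⁻¹ × 7.62 m = 4.572 × 10^-6
A = 22000 hectares = 2.2 × 10^8 m²
ΔV = S × A × Δh = 4.572 × 10^-6 × 2.2 × 10^8 m² × 55.1 m = 55420 m³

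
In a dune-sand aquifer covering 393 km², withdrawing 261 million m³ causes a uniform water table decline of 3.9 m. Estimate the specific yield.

Sy ≈ 0.17

A = 393 km² = 3.93 × 10^8 m²
ΔV = 261 million m³ = 2.61 × 10^8 m³
Sy = ΔV / (A × Δh) = 2.61 × 10^8 m³ / (3.93 × 10^8 m² × 3.9 m) = 0.1703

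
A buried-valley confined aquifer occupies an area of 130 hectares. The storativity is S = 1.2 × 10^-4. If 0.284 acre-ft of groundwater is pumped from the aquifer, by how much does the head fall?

A = 130 hectares = 1.3 × 10^6 m²
ΔV = 0.284 acre-ft = 350.3 m³
Δh = ΔV / (S × A) = 350.3 m³ / (1.2 × 10^-4 × 1.3 × 10^6 m²) = 2.246 m

Δh ≈ 2.25 m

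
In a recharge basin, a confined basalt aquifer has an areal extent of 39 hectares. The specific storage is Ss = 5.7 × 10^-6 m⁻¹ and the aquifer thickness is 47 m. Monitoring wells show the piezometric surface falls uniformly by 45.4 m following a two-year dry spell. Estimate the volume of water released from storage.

ΔV ≈ 4740 m³

S = Ss × b = 5.7 × 10^-6 m⁻¹ × 47 m = 2.679 × 10^-4
A = 39 hectares = 3.9 × 10^5 m²
ΔV = S × A × Δh = 2.679 × 10^-4 × 3.9 × 10^5 m² × 45.4 m = 4743 m³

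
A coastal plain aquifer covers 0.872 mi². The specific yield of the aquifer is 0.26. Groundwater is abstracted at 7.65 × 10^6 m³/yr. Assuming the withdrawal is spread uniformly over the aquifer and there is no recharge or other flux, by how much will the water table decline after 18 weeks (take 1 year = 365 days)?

Δh ≈ 4.5 m

A = 0.872 mi² = 2.258 × 10^6 m²
Q = 7.65 × 10^6 m³/yr = 20960 m³/d
t = 18 weeks = 126 d
ΔV = Q × t = 20960 m³/d × 126 d = 2.641 × 10^6 m³
Δh = ΔV / (Sy × A) = 2.641 × 10^6 / (0.26 × 2.258 × 10^6) = 4.497 m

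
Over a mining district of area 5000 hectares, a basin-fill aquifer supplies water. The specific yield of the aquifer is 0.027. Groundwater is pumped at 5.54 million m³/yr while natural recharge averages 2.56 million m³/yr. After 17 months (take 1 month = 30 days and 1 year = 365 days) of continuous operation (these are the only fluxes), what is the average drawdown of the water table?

Δh ≈ 3.08 m

A = 5000 hectares = 5 × 10^7 m²
Net abstraction = 5.54 − 2.56 = 2.98 million m³/yr
Q_net = 2.98 million m³/yr = 8164 m³/d
t = 17 months = 510 d
ΔV = Q × t = 8164 m³/d × 510 d = 4.164 × 10^6 m³
Δh = ΔV / (Sy × A) = 4.164 × 10^6 / (0.027 × 5 × 10^7) = 3.084 m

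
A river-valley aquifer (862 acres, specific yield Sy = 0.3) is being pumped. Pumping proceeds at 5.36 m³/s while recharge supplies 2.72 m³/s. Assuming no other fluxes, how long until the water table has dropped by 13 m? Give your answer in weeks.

A = 862 acres = 3.488 × 10^6 m²
ΔV = Sy × A × Δh = 0.3 × 3.488 × 10^6 × 13 = 1.36 × 10^7 m³
Net withdrawal = 5.36 − 2.72 = 2.64 m³/s = 2.281 × 10^5 m³/d
t = ΔV / Q = 1.36 × 10^7 m³ / 2.281 × 10^5 m³/d = 59.64 d
t = 59.64 d ≈ 8.521 weeks

t ≈ 8.52 weeks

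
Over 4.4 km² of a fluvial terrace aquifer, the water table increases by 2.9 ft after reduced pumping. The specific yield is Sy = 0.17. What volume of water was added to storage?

A = 4.4 km² = 4.4 × 10^6 m²
Δh = 2.9 ft = 0.8839 m
ΔV = Sy × A × Δh = 0.17 × 4.4 × 10^6 m² × 0.8839 m = 6.612 × 10^5 m³

ΔV ≈ 6.61 × 10^5 m³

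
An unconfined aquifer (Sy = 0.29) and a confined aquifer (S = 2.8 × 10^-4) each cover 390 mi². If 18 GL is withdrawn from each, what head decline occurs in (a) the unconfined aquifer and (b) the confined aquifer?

Δh_u ≈ 0.0614 m; Δh_c ≈ 63.6 m

A = 390 mi² = 1.01 × 10^9 m²
ΔV = 18 GL = 1.8 × 10^7 m³
Unconfined: Δh_u = ΔV/(Sy·A) = 1.8 × 10^7/(0.29 × 1.01 × 10^9) = 0.06145 m
Confined: Δh_c = ΔV/(S·A) = 1.8 × 10^7/(2.8 × 10^-4 × 1.01 × 10^9) = 63.64 m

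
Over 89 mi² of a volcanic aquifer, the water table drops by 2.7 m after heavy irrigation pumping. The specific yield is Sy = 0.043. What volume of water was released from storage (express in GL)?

ΔV ≈ 26.8 GL

A = 89 mi² = 2.305 × 10^8 m²
ΔV = Sy × A × Δh = 0.043 × 2.305 × 10^8 m² × 2.7 m = 2.676 × 10^7 m³
ΔV = 2.676 × 10^7 m³ = 26.76 GL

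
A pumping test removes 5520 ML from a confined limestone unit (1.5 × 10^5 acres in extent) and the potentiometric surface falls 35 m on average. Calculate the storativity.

A = 1.5 × 10^5 acres = 6.07 × 10^8 m²
ΔV = 5520 ML = 5.52 × 10^6 m³
S = ΔV / (A × Δh) = 5.52 × 10^6 m³ / (6.07 × 10^8 m² × 35 m) = 2.598 × 10^-4

S ≈ 2.6 × 10^-4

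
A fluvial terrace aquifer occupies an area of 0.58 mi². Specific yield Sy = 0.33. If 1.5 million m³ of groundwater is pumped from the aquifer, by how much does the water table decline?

A = 0.58 mi² = 1.502 × 10^6 m²
ΔV = 1.5 million m³ = 1.5 × 10^6 m³
Δh = ΔV / (Sy × A) = 1.5 × 10^6 m³ / (0.33 × 1.502 × 10^6 m²) = 3.026 m

Δh ≈ 3.03 m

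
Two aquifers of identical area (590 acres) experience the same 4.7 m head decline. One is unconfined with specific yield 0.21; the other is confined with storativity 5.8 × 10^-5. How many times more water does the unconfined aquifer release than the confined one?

A = 590 acres = 2.388 × 10^6 m²
Unconfined: ΔV_u = Sy × A × Δh = 0.21 × 2.388 × 10^6 × 4.7 = 2.357 × 10^6 m³
Confined: ΔV_c = S × A × Δh = 5.8 × 10^-5 × 2.388 × 10^6 × 4.7 = 650.9 m³
Ratio = ΔV_u / ΔV_c = Sy / S = 0.21 / 5.8 × 10^-5 = 3621

ΔV_u / ΔV_c ≈ 3620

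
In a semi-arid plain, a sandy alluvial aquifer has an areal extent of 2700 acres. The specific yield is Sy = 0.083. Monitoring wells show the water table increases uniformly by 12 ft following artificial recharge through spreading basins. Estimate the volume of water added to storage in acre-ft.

ΔV ≈ 2690 acre-ft

A = 2700 acres = 1.093 × 10^7 m²
Δh = 12 ft = 3.658 m
ΔV = Sy × A × Δh = 0.083 × 1.093 × 10^7 m² × 3.658 m = 3.317 × 10^6 m³
ΔV = 3.317 × 10^6 m³ = 2689 acre-ft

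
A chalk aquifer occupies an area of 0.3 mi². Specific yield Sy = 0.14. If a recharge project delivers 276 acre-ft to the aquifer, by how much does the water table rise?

Δh ≈ 3.13 m

A = 0.3 mi² = 7.77 × 10^5 m²
ΔV = 276 acre-ft = 3.404 × 10^5 m³
Δh = ΔV / (Sy × A) = 3.404 × 10^5 m³ / (0.14 × 7.77 × 10^5 m²) = 3.13 m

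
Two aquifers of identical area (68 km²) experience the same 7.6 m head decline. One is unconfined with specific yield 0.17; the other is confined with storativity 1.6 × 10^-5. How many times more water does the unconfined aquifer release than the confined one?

A = 68 km² = 6.8 × 10^7 m²
Unconfined: ΔV_u = Sy × A × Δh = 0.17 × 6.8 × 10^7 × 7.6 = 8.786 × 10^7 m³
Confined: ΔV_c = S × A × Δh = 1.6 × 10^-5 × 6.8 × 10^7 × 7.6 = 8269 m³
Ratio = ΔV_u / ΔV_c = Sy / S = 0.17 / 1.6 × 10^-5 = 10630

ΔV_u / ΔV_c ≈ 10600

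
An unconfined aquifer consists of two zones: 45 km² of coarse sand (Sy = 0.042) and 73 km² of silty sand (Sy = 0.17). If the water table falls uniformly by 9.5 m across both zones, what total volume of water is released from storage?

ΔV ≈ 1.36 × 10^8 m³

A₁ = 45 km² = 4.5 × 10^7 m²; A₂ = 73 km² = 7.3 × 10^7 m²
ΔV₁ = 0.042 × 4.5 × 10^7 × 9.5 = 1.796 × 10^7 m³
ΔV₂ = 0.17 × 7.3 × 10^7 × 9.5 = 1.179 × 10^8 m³
ΔV = ΔV₁ + ΔV₂ = 1.359 × 10^8 m³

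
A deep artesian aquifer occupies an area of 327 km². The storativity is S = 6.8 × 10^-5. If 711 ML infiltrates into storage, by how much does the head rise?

A = 327 km² = 3.27 × 10^8 m²
ΔV = 711 ML = 7.11 × 10^5 m³
Δh = ΔV / (S × A) = 7.11 × 10^5 m³ / (6.8 × 10^-5 × 3.27 × 10^8 m²) = 31.98 m

Δh ≈ 32 m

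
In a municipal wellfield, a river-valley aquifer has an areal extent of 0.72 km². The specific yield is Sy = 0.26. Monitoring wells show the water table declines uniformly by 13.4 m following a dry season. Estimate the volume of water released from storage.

A = 0.72 km² = 7.2 × 10^5 m²
ΔV = Sy × A × Δh = 0.26 × 7.2 × 10^5 m² × 13.4 m = 2.508 × 10^6 m³

ΔV ≈ 2.51 × 10^6 m³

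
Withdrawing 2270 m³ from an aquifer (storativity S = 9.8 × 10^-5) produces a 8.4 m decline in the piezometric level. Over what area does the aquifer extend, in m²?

A = ΔV / (S × Δh) = 2270 / (9.8 × 10^-5 × 8.4) = 2.758 × 10^6 m²

A ≈ 2.76 × 10^6 m²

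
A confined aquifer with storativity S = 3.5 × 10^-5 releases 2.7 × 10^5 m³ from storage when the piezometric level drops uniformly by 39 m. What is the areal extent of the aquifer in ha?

A = ΔV / (S × Δh) = 2.7 × 10^5 / (3.5 × 10^-5 × 39) = 1.978 × 10^8 m²
A = 1.978 × 10^8 m² = 19780 ha

A ≈ 19800 ha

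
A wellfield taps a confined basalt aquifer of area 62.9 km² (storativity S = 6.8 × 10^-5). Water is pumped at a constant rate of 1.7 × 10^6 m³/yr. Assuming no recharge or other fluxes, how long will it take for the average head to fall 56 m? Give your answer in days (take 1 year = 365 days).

t ≈ 51.4 days

A = 62.9 km² = 6.29 × 10^7 m²
ΔV = S × A × Δh = 6.8 × 10^-5 × 6.29 × 10^7 × 56 = 2.395 × 10^5 m³
Q = 1.7 × 10^6 m³/yr = 4658 m³/d
t = ΔV / Q = 2.395 × 10^5 m³ / 4658 m³/d = 51.43 d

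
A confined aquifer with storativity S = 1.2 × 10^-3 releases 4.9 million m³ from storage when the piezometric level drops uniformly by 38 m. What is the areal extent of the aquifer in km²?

ΔV = 4.9 million m³ = 4.9 × 10^6 m³
A = ΔV / (S × Δh) = 4.9 × 10^6 / (0.0012 × 38) = 1.075 × 10^8 m²
A = 1.075 × 10^8 m² = 107.5 km²

A ≈ 107 km²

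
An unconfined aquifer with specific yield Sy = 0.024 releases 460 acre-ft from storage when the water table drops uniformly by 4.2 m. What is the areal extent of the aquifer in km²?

ΔV = 460 acre-ft = 5.674 × 10^5 m³
A = ΔV / (Sy × Δh) = 5.674 × 10^5 / (0.024 × 4.2) = 5.629 × 10^6 m²
A = 5.629 × 10^6 m² = 5.629 km²

A ≈ 5.63 km²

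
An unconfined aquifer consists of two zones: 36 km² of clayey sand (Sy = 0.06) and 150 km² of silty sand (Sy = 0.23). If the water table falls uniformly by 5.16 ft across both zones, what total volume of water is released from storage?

ΔV ≈ 5.77 × 10^7 m³

A₁ = 36 km² = 3.6 × 10^7 m²; A₂ = 150 km² = 1.5 × 10^8 m²
Δh = 5.16 ft = 1.573 m
ΔV₁ = 0.06 × 3.6 × 10^7 × 1.573 = 3.397 × 10^6 m³
ΔV₂ = 0.23 × 1.5 × 10^8 × 1.573 = 5.426 × 10^7 m³
ΔV = ΔV₁ + ΔV₂ = 5.766 × 10^7 m³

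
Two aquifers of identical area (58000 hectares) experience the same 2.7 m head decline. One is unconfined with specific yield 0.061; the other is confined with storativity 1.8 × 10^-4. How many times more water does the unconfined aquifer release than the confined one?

A = 58000 hectares = 5.8 × 10^8 m²
Unconfined: ΔV_u = Sy × A × Δh = 0.061 × 5.8 × 10^8 × 2.7 = 9.553 × 10^7 m³
Confined: ΔV_c = S × A × Δh = 1.8 × 10^-4 × 5.8 × 10^8 × 2.7 = 2.819 × 10^5 m³
Ratio = ΔV_u / ΔV_c = Sy / S = 0.061 / 1.8 × 10^-4 = 338.9

ΔV_u / ΔV_c ≈ 339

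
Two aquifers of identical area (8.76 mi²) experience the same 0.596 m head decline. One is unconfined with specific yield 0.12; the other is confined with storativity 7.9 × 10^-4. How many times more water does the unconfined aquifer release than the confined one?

ΔV_u / ΔV_c ≈ 152

A = 8.76 mi² = 2.269 × 10^7 m²
Unconfined: ΔV_u = Sy × A × Δh = 0.12 × 2.269 × 10^7 × 0.596 = 1.623 × 10^6 m³
Confined: ΔV_c = S × A × Δh = 7.9 × 10^-4 × 2.269 × 10^7 × 0.596 = 10680 m³
Ratio = ΔV_u / ΔV_c = Sy / S = 0.12 / 7.9 × 10^-4 = 151.9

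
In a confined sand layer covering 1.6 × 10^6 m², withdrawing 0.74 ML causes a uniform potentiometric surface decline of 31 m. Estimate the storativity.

S ≈ 1.5 × 10^-5

ΔV = 0.74 ML = 740 m³
S = ΔV / (A × Δh) = 740 m³ / (1.6 × 10^6 m² × 31 m) = 1.492 × 10^-5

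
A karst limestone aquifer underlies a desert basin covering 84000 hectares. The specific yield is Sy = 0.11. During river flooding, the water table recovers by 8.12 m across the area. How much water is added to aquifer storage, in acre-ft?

A = 84000 hectares = 8.4 × 10^8 m²
ΔV = Sy × A × Δh = 0.11 × 8.4 × 10^8 m² × 8.12 m = 7.503 × 10^8 m³
ΔV = 7.503 × 10^8 m³ = 6.083 × 10^5 acre-ft

ΔV ≈ 6.08 × 10^5 acre-ft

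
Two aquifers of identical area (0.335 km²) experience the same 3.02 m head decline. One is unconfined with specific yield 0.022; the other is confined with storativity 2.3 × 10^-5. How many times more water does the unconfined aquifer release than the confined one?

ΔV_u / ΔV_c ≈ 957

A = 0.335 km² = 3.35 × 10^5 m²
Unconfined: ΔV_u = Sy × A × Δh = 0.022 × 3.35 × 10^5 × 3.02 = 22260 m³
Confined: ΔV_c = S × A × Δh = 2.3 × 10^-5 × 3.35 × 10^5 × 3.02 = 23.27 m³
Ratio = ΔV_u / ΔV_c = Sy / S = 0.022 / 2.3 × 10^-5 = 956.5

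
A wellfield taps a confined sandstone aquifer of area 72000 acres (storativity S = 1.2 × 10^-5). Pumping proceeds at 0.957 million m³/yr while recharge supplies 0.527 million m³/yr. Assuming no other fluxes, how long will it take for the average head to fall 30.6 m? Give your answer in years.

t ≈ 0.249 years

A = 72000 acres = 2.914 × 10^8 m²
ΔV = S × A × Δh = 1.2 × 10^-5 × 2.914 × 10^8 × 30.6 = 1.07 × 10^5 m³
Net withdrawal = 0.957 − 0.527 = 0.43 million m³/yr = 1178 m³/d
t = ΔV / Q = 1.07 × 10^5 m³ / 1178 m³/d = 90.82 d
t = 90.82 d ≈ 0.2488 years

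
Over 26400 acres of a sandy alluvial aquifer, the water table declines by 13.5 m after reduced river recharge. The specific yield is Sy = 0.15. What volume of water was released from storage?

A = 26400 acres = 1.068 × 10^8 m²
ΔV = Sy × A × Δh = 0.15 × 1.068 × 10^8 m² × 13.5 m = 2.163 × 10^8 m³

ΔV ≈ 2.16 × 10^8 m³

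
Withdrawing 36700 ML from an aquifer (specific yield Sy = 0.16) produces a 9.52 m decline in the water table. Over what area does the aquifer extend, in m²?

ΔV = 36700 ML = 3.67 × 10^7 m³
A = ΔV / (Sy × Δh) = 3.67 × 10^7 / (0.16 × 9.52) = 2.409 × 10^7 m²

A ≈ 2.41 × 10^7 m²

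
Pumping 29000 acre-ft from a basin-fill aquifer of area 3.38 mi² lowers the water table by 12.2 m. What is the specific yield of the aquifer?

Sy ≈ 0.33

A = 3.38 mi² = 8.754 × 10^6 m²
ΔV = 29000 acre-ft = 3.577 × 10^7 m³
Sy = ΔV / (A × Δh) = 3.577 × 10^7 m³ / (8.754 × 10^6 m² × 12.2 m) = 0.3349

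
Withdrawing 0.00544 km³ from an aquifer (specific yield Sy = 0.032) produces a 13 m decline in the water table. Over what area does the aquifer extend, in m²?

A ≈ 1.31 × 10^7 m²

ΔV = 0.00544 km³ = 5.44 × 10^6 m³
A = ΔV / (Sy × Δh) = 5.44 × 10^6 / (0.032 × 13) = 1.308 × 10^7 m²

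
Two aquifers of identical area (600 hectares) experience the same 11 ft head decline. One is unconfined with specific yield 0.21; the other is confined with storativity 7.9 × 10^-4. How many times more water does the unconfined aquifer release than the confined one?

ΔV_u / ΔV_c ≈ 266

A = 600 hectares = 6 × 10^6 m²
Δh = 11 ft = 3.353 m
Unconfined: ΔV_u = Sy × A × Δh = 0.21 × 6 × 10^6 × 3.353 = 4.225 × 10^6 m³
Confined: ΔV_c = S × A × Δh = 7.9 × 10^-4 × 6 × 10^6 × 3.353 = 15890 m³
Ratio = ΔV_u / ΔV_c = Sy / S = 0.21 / 7.9 × 10^-4 = 265.8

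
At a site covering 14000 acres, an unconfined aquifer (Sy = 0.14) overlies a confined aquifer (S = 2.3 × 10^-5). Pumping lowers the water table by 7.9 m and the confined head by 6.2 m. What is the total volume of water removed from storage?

ΔV ≈ 6.27 × 10^7 m³

A = 14000 acres = 5.666 × 10^7 m²
Unconfined: ΔV_u = Sy × A × Δh_u = 0.14 × 5.666 × 10^7 × 7.9 = 6.266 × 10^7 m³
Confined: ΔV_c = S × A × Δh_c = 2.3 × 10^-5 × 5.666 × 10^7 × 6.2 = 8079 m³
Total ΔV = 6.266 × 10^7 + 8079 = 6.267 × 10^7 m³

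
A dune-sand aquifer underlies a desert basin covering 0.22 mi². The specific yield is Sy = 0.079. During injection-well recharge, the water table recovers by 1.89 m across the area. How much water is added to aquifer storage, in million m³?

ΔV ≈ 0.0851 million m³

A = 0.22 mi² = 5.698 × 10^5 m²
ΔV = Sy × A × Δh = 0.079 × 5.698 × 10^5 m² × 1.89 m = 85080 m³
ΔV = 85080 m³ = 0.08508 million m³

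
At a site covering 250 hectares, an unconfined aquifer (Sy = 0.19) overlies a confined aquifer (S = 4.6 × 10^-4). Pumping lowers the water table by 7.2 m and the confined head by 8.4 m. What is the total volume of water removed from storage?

ΔV ≈ 3.43 × 10^6 m³

A = 250 hectares = 2.5 × 10^6 m²
Unconfined: ΔV_u = Sy × A × Δh_u = 0.19 × 2.5 × 10^6 × 7.2 = 3.42 × 10^6 m³
Confined: ΔV_c = S × A × Δh_c = 4.6 × 10^-4 × 2.5 × 10^6 × 8.4 = 9660 m³
Total ΔV = 3.42 × 10^6 + 9660 = 3.43 × 10^6 m³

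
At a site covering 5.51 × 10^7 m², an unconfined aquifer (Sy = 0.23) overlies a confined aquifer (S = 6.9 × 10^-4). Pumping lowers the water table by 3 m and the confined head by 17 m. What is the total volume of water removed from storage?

ΔV ≈ 3.87 × 10^7 m³

Unconfined: ΔV_u = Sy × A × Δh_u = 0.23 × 5.51 × 10^7 × 3 = 3.802 × 10^7 m³
Confined: ΔV_c = S × A × Δh_c = 6.9 × 10^-4 × 5.51 × 10^7 × 17 = 6.463 × 10^5 m³
Total ΔV = 3.802 × 10^7 + 6.463 × 10^5 = 3.867 × 10^7 m³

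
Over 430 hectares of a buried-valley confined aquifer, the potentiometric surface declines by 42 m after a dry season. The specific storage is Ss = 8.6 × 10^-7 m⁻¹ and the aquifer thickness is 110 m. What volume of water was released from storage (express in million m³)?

S = Ss × b = 8.6 × 10^-7 m⁻¹ × 110 m = 9.46 × 10^-5
A = 430 hectares = 4.3 × 10^6 m²
ΔV = S × A × Δh = 9.46 × 10^-5 × 4.3 × 10^6 m² × 42 m = 17080 m³
ΔV = 17080 m³ = 0.01708 million m³

ΔV ≈ 0.0171 million m³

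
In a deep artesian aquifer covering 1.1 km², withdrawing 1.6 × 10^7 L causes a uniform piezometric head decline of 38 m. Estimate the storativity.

S ≈ 3.8 × 10^-4

A = 1.1 km² = 1.1 × 10^6 m²
ΔV = 1.6 × 10^7 L = 16000 m³
S = ΔV / (A × Δh) = 16000 m³ / (1.1 × 10^6 m² × 38 m) = 3.828 × 10^-4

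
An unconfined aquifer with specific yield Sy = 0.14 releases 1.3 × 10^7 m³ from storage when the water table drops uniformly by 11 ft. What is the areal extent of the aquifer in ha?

Δh = 11 ft = 3.353 m
A = ΔV / (Sy × Δh) = 1.3 × 10^7 / (0.14 × 3.353) = 2.77 × 10^7 m²
A = 2.77 × 10^7 m² = 2770 ha

A ≈ 2770 ha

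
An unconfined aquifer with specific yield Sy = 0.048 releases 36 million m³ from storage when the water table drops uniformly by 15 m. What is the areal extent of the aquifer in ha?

ΔV = 36 million m³ = 3.6 × 10^7 m³
A = ΔV / (Sy × Δh) = 3.6 × 10^7 / (0.048 × 15) = 5 × 10^7 m²
A = 5 × 10^7 m² = 5000 ha

A ≈ 5000 ha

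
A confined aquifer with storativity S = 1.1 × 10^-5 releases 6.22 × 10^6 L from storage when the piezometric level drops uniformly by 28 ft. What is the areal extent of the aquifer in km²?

A ≈ 66.3 km²

Δh = 28 ft = 8.534 m
ΔV = 6.22 × 10^6 L = 6220 m³
A = ΔV / (S × Δh) = 6220 / (1.1 × 10^-5 × 8.534) = 6.626 × 10^7 m²
A = 6.626 × 10^7 m² = 66.26 km²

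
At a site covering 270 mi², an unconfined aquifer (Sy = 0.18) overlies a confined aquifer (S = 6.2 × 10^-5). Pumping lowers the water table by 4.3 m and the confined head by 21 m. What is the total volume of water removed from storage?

ΔV ≈ 5.42 × 10^8 m³

A = 270 mi² = 6.993 × 10^8 m²
Unconfined: ΔV_u = Sy × A × Δh_u = 0.18 × 6.993 × 10^8 × 4.3 = 5.413 × 10^8 m³
Confined: ΔV_c = S × A × Δh_c = 6.2 × 10^-5 × 6.993 × 10^8 × 21 = 9.105 × 10^5 m³
Total ΔV = 5.413 × 10^8 + 9.105 × 10^5 = 5.422 × 10^8 m³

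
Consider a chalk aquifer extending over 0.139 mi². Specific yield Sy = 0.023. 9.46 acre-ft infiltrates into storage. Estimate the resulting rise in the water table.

Δh ≈ 1.41 m

A = 0.139 mi² = 3.6 × 10^5 m²
ΔV = 9.46 acre-ft = 11670 m³
Δh = ΔV / (Sy × A) = 11670 m³ / (0.023 × 3.6 × 10^5 m²) = 1.409 m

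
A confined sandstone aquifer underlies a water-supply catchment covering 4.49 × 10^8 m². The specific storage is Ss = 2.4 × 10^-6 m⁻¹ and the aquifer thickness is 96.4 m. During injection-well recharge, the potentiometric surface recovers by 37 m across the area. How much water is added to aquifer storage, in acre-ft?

ΔV ≈ 3120 acre-ft

S = Ss × b = 2.4 × 10^-6 m⁻¹ × 96.4 m = 2.314 × 10^-4
ΔV = S × A × Δh = 2.314 × 10^-4 × 4.49 × 10^8 m² × 37 m = 3.844 × 10^6 m³
ΔV = 3.844 × 10^6 m³ = 3116 acre-ft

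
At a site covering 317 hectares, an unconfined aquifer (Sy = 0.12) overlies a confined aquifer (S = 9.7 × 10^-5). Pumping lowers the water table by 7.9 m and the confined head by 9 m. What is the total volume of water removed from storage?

ΔV ≈ 3.01 × 10^6 m³

A = 317 hectares = 3.17 × 10^6 m²
Unconfined: ΔV_u = Sy × A × Δh_u = 0.12 × 3.17 × 10^6 × 7.9 = 3.005 × 10^6 m³
Confined: ΔV_c = S × A × Δh_c = 9.7 × 10^-5 × 3.17 × 10^6 × 9 = 2767 m³
Total ΔV = 3.005 × 10^6 + 2767 = 3.008 × 10^6 m³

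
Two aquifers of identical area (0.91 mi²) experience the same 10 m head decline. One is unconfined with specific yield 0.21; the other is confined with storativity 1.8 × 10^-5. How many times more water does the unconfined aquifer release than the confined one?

A = 0.91 mi² = 2.357 × 10^6 m²
Unconfined: ΔV_u = Sy × A × Δh = 0.21 × 2.357 × 10^6 × 10 = 4.949 × 10^6 m³
Confined: ΔV_c = S × A × Δh = 1.8 × 10^-5 × 2.357 × 10^6 × 10 = 424.2 m³
Ratio = ΔV_u / ΔV_c = Sy / S = 0.21 / 1.8 × 10^-5 = 11670

ΔV_u / ΔV_c ≈ 11700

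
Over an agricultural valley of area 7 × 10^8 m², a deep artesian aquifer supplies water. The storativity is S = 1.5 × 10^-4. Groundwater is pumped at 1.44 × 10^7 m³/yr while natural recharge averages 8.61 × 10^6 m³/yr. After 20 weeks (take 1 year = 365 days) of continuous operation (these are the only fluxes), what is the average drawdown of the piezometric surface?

Net abstraction = 1.44 × 10^7 − 8.61 × 10^6 = 5.79 × 10^6 m³/yr
Q_net = 5.79 × 10^6 m³/yr = 15860 m³/d
t = 20 weeks = 140 d
ΔV = Q × t = 15860 m³/d × 140 d = 2.221 × 10^6 m³
Δh = ΔV / (S × A) = 2.221 × 10^6 / (1.5 × 10^-4 × 7 × 10^8) = 21.15 m

Δh ≈ 21.2 m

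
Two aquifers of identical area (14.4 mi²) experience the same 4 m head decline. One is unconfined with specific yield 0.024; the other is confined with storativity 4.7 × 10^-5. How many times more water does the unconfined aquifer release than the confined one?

A = 14.4 mi² = 3.73 × 10^7 m²
Unconfined: ΔV_u = Sy × A × Δh = 0.024 × 3.73 × 10^7 × 4 = 3.58 × 10^6 m³
Confined: ΔV_c = S × A × Δh = 4.7 × 10^-5 × 3.73 × 10^7 × 4 = 7012 m³
Ratio = ΔV_u / ΔV_c = Sy / S = 0.024 / 4.7 × 10^-5 = 510.6

ΔV_u / ΔV_c ≈ 511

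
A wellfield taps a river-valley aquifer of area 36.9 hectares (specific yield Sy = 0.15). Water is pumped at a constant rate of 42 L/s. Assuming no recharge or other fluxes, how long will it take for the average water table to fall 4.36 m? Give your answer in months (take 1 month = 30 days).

A = 36.9 hectares = 3.69 × 10^5 m²
ΔV = Sy × A × Δh = 0.15 × 3.69 × 10^5 × 4.36 = 2.413 × 10^5 m³
Q = 42 L/s = 3629 m³/d
t = ΔV / Q = 2.413 × 10^5 m³ / 3629 m³/d = 66.5 d
t = 66.5 d ≈ 2.217 months

t ≈ 2.22 months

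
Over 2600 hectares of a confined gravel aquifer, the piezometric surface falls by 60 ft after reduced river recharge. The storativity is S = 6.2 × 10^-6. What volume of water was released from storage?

A = 2600 hectares = 2.6 × 10^7 m²
Δh = 60 ft = 18.29 m
ΔV = S × A × Δh = 6.2 × 10^-6 × 2.6 × 10^7 m² × 18.29 m = 2948 m³

ΔV ≈ 2950 m³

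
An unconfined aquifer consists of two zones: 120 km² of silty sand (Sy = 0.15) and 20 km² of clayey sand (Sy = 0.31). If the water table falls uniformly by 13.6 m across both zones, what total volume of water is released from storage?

A₁ = 120 km² = 1.2 × 10^8 m²; A₂ = 20 km² = 2 × 10^7 m²
ΔV₁ = 0.15 × 1.2 × 10^8 × 13.6 = 2.448 × 10^8 m³
ΔV₂ = 0.31 × 2 × 10^7 × 13.6 = 8.432 × 10^7 m³
ΔV = ΔV₁ + ΔV₂ = 3.291 × 10^8 m³

ΔV ≈ 3.29 × 10^8 m³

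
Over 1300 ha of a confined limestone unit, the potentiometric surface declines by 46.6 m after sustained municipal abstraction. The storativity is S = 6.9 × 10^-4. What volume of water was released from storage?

ΔV ≈ 4.18 × 10^5 m³

A = 1300 ha = 1.3 × 10^7 m²
ΔV = S × A × Δh = 6.9 × 10^-4 × 1.3 × 10^7 m² × 46.6 m = 4.18 × 10^5 m³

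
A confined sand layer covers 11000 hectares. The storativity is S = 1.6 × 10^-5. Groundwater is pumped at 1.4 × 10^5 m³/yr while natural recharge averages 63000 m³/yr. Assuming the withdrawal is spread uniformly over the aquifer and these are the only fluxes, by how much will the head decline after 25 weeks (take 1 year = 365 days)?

Δh ≈ 21 m

A = 11000 hectares = 1.1 × 10^8 m²
Net abstraction = 1.4 × 10^5 − 63000 = 77000 m³/yr
Q_net = 77000 m³/yr = 211 m³/d
t = 25 weeks = 175 d
ΔV = Q × t = 211 m³/d × 175 d = 36920 m³
Δh = ΔV / (S × A) = 36920 / (1.6 × 10^-5 × 1.1 × 10^8) = 20.98 m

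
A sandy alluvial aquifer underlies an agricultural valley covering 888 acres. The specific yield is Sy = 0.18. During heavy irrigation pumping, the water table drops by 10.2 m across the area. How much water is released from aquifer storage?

ΔV ≈ 6.6 × 10^6 m³

A = 888 acres = 3.594 × 10^6 m²
ΔV = Sy × A × Δh = 0.18 × 3.594 × 10^6 m² × 10.2 m = 6.598 × 10^6 m³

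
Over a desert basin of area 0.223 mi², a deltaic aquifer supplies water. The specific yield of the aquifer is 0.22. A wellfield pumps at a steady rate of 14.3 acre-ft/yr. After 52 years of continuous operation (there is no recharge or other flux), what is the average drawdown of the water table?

Δh ≈ 7.22 m

A = 0.223 mi² = 5.776 × 10^5 m²
Q = 14.3 acre-ft/yr = 48.33 m³/d
t = 52 years = 18980 d
ΔV = Q × t = 48.33 m³/d × 18980 d = 9.172 × 10^5 m³
Δh = ΔV / (Sy × A) = 9.172 × 10^5 / (0.22 × 5.776 × 10^5) = 7.218 m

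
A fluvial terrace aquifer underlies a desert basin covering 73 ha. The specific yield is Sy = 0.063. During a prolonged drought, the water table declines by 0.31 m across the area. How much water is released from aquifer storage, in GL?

A = 73 ha = 7.3 × 10^5 m²
ΔV = Sy × A × Δh = 0.063 × 7.3 × 10^5 m² × 0.31 m = 14260 m³
ΔV = 14260 m³ = 0.01426 GL

ΔV ≈ 0.0143 GL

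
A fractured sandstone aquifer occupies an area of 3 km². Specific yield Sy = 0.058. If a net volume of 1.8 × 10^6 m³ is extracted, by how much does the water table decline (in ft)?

A = 3 km² = 3 × 10^6 m²
Δh = ΔV / (Sy × A) = 1.8 × 10^6 m³ / (0.058 × 3 × 10^6 m²) = 10.34 m
Δh = 10.34 m = 33.94 ft

Δh ≈ 33.9 ft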